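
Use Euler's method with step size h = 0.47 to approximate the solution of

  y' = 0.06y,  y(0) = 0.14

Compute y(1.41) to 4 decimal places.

Euler: y_{n+1} = y_n + h·f(s_n, y_n).
s=0.000000, y=0.140000: f=0.008400 → y ← 0.140000 + 0.47·0.008400 = 0.143948
s=0.470000, y=0.143948: f=0.008637 → y ← 0.143948 + 0.47·0.008637 = 0.148007
s=0.940000, y=0.148007: f=0.008880 → y ← 0.148007 + 0.47·0.008880 = 0.152181
y(1.41) ≈ 0.1522

0.1522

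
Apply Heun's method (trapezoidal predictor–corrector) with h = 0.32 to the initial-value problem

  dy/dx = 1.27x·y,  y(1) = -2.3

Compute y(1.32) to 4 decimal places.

Heun: k1 = f(x_n, y_n); k2 = f(x_n + h, y_n + h·k1); y_{n+1} = y_n + (h/2)·(k1 + k2).
x=1.000000, y=-2.300000:
  k1 = f(1.000000, -2.300000) = -2.921000
  k2 = f(1.320000, -3.234720) = -5.422685
  y ← -2.300000 + (0.32/2)·(-2.921000 + (-5.422685)) = -3.634990
y(1.32) ≈ -3.6350

-3.6350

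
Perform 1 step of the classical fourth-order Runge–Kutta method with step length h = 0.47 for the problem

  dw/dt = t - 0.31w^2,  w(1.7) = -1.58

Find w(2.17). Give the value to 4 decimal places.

-0.9182

RK4: k1 = f(t_n, w_n); k2 = f(t_n + h/2, w_n + (h/2)·k1); k3 = f(t_n + h/2, w_n + (h/2)·k2); k4 = f(t_n + h, w_n + h·k3); w_{n+1} = w_n + (h/6)·(k1 + 2k2 + 2k3 + k4).
t=1.700000, w=-1.580000:
  k1 = f(1.700000, -1.580000) = 0.926116
  k2 = f(1.935000, -1.362363) = 1.359630
  k3 = f(1.935000, -1.260487) = 1.442464
  k4 = f(2.170000, -0.902042) = 1.917759
  w ← -1.580000 + (0.47/6)·(k1 + 2k2 + 2k3 + k4) = -0.918235
w(2.17) ≈ -0.9182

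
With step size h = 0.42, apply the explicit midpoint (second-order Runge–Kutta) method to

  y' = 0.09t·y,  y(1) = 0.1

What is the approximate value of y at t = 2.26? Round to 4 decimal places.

0.1202

Midpoint: k1 = f(t_n, y_n); k2 = f(t_n + h/2, y_n + (h/2)·k1); y_{n+1} = y_n + h·k2.
t=1.000000, y=0.100000:
  k1 = f(1.000000, 0.100000) = 0.009000
  k2 = f(1.210000, 0.101890) = 0.011096
  y ← 0.100000 + 0.42·0.011096 = 0.104660
t=1.420000, y=0.104660:
  k1 = f(1.420000, 0.104660) = 0.013376
  k2 = f(1.630000, 0.107469) = 0.015766
  y ← 0.104660 + 0.42·0.015766 = 0.111282
t=1.840000, y=0.111282:
  k1 = f(1.840000, 0.111282) = 0.018428
  k2 = f(2.050000, 0.115152) = 0.021246
  y ← 0.111282 + 0.42·0.021246 = 0.120205
y(2.26) ≈ 0.1202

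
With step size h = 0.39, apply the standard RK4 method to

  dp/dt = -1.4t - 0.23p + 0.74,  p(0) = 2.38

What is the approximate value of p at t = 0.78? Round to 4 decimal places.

2.1160

RK4: k1 = f(t_n, p_n); k2 = f(t_n + h/2, p_n + (h/2)·k1); k3 = f(t_n + h/2, p_n + (h/2)·k2); k4 = f(t_n + h, p_n + h·k3); p_{n+1} = p_n + (h/6)·(k1 + 2k2 + 2k3 + k4).
t=0.000000, p=2.380000:
  k1 = f(0.000000, 2.380000) = 0.192600
  k2 = f(0.195000, 2.417557) = -0.089038
  k3 = f(0.195000, 2.362638) = -0.076407
  k4 = f(0.390000, 2.350201) = -0.346546
  p ← 2.380000 + (0.39/6)·(k1 + 2k2 + 2k3 + k4) = 2.348486
t=0.390000, p=2.348486:
  k1 = f(0.390000, 2.348486) = -0.346152
  k2 = f(0.585000, 2.280986) = -0.603627
  k3 = f(0.585000, 2.230778) = -0.592079
  k4 = f(0.780000, 2.117575) = -0.839042
  p ← 2.348486 + (0.39/6)·(k1 + 2k2 + 2k3 + k4) = 2.116006
p(0.78) ≈ 2.1160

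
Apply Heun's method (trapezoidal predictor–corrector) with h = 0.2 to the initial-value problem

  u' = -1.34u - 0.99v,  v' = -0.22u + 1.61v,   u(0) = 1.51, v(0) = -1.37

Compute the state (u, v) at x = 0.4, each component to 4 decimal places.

1.5135, -2.7615

Heun on (u,v): k1 = f(x_n, state_n); k2 = f(x_n + h, state_n + h·k1); state_{n+1} = state_n + (h/2)·(k1 + k2).
0.000000: (1.510000, -1.370000)
  k1 = (-0.667100, -2.537900)
  predictor → (1.376580, -1.877580)
  k2 = (0.014187, -3.325751)
  → (1.444709, -1.956365)
0.200000: (1.444709, -1.956365)
  k1 = (0.000892, -3.467584)
  predictor → (1.444887, -2.649882)
  k2 = (0.687234, -4.584185)
  → (1.513521, -2.761542)
(u(0.4), v(0.4)) ≈ (1.5135, -2.7615)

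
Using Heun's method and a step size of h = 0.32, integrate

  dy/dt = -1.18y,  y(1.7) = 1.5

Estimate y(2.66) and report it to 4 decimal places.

Heun: k1 = f(t_n, y_n); k2 = f(t_n + h, y_n + h·k1); y_{n+1} = y_n + (h/2)·(k1 + k2).
t=1.700000, y=1.500000:
  k1 = f(1.700000, 1.500000) = -1.770000
  k2 = f(2.020000, 0.933600) = -1.101648
  y ← 1.500000 + (0.32/2)·(-1.770000 + (-1.101648)) = 1.040536
t=2.020000, y=1.040536:
  k1 = f(2.020000, 1.040536) = -1.227833
  k2 = f(2.340000, 0.647630) = -0.764203
  y ← 1.040536 + (0.32/2)·(-1.227833 + (-0.764203)) = 0.721811
t=2.340000, y=0.721811:
  k1 = f(2.340000, 0.721811) = -0.851736
  k2 = f(2.660000, 0.449255) = -0.530121
  y ← 0.721811 + (0.32/2)·(-0.851736 + (-0.530121)) = 0.500713
y(2.66) ≈ 0.5007

0.5007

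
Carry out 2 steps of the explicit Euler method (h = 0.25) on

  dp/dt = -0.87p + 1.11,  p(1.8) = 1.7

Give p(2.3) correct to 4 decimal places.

1.5356

Euler: p_{n+1} = p_n + h·f(t_n, p_n).
t=1.800000, p=1.700000: f=-0.369000 → p ← 1.700000 + 0.25·(-0.369000) = 1.607750
t=2.050000, p=1.607750: f=-0.288742 → p ← 1.607750 + 0.25·(-0.288742) = 1.535564
p(2.3) ≈ 1.5356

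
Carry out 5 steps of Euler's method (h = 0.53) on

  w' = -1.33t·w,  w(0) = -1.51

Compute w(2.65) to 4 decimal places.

-0.0143

Euler: w_{n+1} = w_n + h·f(t_n, w_n).
t=0.000000, w=-1.510000: f=0.000000 → w ← -1.510000 + 0.53·0.000000 = -1.510000
t=0.530000, w=-1.510000: f=1.064399 → w ← -1.510000 + 0.53·1.064399 = -0.945869
t=1.060000, w=-0.945869: f=1.333485 → w ← -0.945869 + 0.53·1.333485 = -0.239121
t=1.590000, w=-0.239121: f=0.505670 → w ← -0.239121 + 0.53·0.505670 = 0.028884
t=2.120000, w=0.028884: f=-0.081440 → w ← 0.028884 + 0.53·(-0.081440) = -0.014280
w(2.65) ≈ -0.0143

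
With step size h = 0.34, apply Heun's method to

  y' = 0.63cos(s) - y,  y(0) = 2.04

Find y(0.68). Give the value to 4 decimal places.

Heun: k1 = f(s_n, y_n); k2 = f(s_n + h, y_n + h·k1); y_{n+1} = y_n + (h/2)·(k1 + k2).
s=0.000000, y=2.040000:
  k1 = f(0.000000, 2.040000) = -1.410000
  k2 = f(0.340000, 1.560600) = -0.966665
  y ← 2.040000 + (0.34/2)·(-1.410000 + (-0.966665)) = 1.635967
s=0.340000, y=1.635967:
  k1 = f(0.340000, 1.635967) = -1.042032
  k2 = f(0.680000, 1.281676) = -0.791805
  y ← 1.635967 + (0.34/2)·(-1.042032 + (-0.791805)) = 1.324215
y(0.68) ≈ 1.3242

1.3242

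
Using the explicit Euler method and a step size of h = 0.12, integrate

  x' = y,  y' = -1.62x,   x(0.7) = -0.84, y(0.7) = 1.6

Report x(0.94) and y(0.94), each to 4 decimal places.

-0.4364, 1.8893

Euler on (x,y): x_{n+1} = x_n + h·x', y_{n+1} = y_n + h·y'.
0.700000: (-0.840000, 1.600000); f=(1.600000, 1.360800) → (-0.648000, 1.763296)
0.820000: (-0.648000, 1.763296); f=(1.763296, 1.049760) → (-0.436404, 1.889267)
(x(0.94), y(0.94)) ≈ (-0.4364, 1.8893)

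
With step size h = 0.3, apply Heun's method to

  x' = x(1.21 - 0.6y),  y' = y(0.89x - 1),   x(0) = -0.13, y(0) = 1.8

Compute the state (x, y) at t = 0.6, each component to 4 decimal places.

-0.1685, 0.9309

Heun on (x,y): k1 = f(t_n, state_n); k2 = f(t_n + h, state_n + h·k1); state_{n+1} = state_n + (h/2)·(k1 + k2).
0.000000: (-0.130000, 1.800000)
  k1 = (-0.016900, -2.008260)
  predictor → (-0.135070, 1.197522)
  k2 = (-0.066385, -1.341479)
  → (-0.142493, 1.297539)
0.300000: (-0.142493, 1.297539)
  k1 = (-0.061482, -1.462091)
  predictor → (-0.160937, 0.858912)
  k2 = (-0.111796, -0.981937)
  → (-0.168484, 0.930935)
(x(0.6), y(0.6)) ≈ (-0.1685, 0.9309)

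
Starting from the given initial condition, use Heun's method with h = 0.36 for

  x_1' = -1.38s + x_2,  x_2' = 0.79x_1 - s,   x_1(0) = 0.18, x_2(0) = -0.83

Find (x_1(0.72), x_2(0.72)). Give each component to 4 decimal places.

-0.8198, -1.2079

Heun on (x_1,x_2): k1 = f(s_n, state_n); k2 = f(s_n + h, state_n + h·k1); state_{n+1} = state_n + (h/2)·(k1 + k2).
0.000000: (0.180000, -0.830000)
  k1 = (-0.830000, 0.142200)
  predictor → (-0.118800, -0.778808)
  k2 = (-1.275608, -0.453852)
  → (-0.199009, -0.886097)
0.360000: (-0.199009, -0.886097)
  k1 = (-1.382897, -0.517217)
  predictor → (-0.696852, -1.072296)
  k2 = (-2.065896, -1.270513)
  → (-0.819792, -1.207889)
(x_1(0.72), x_2(0.72)) ≈ (-0.8198, -1.2079)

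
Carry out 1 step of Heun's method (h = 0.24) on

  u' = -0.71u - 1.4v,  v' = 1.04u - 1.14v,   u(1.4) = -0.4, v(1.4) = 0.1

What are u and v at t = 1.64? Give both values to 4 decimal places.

-0.3470, -0.0055

Heun on (u,v): k1 = f(t_n, state_n); k2 = f(t_n + h, state_n + h·k1); state_{n+1} = state_n + (h/2)·(k1 + k2).
1.400000: (-0.400000, 0.100000)
  k1 = (0.144000, -0.530000)
  predictor → (-0.365440, -0.027200)
  k2 = (0.297542, -0.349050)
  → (-0.347015, -0.005486)
(u(1.64), v(1.64)) ≈ (-0.3470, -0.0055)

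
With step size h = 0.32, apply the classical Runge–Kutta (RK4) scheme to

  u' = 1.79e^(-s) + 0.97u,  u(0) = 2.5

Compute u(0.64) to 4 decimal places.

RK4: k1 = f(s_n, u_n); k2 = f(s_n + h/2, u_n + (h/2)·k1); k3 = f(s_n + h/2, u_n + (h/2)·k2); k4 = f(s_n + h, u_n + h·k3); u_{n+1} = u_n + (h/6)·(k1 + 2k2 + 2k3 + k4).
s=0.000000, u=2.500000:
  k1 = f(0.000000, 2.500000) = 4.215000
  k2 = f(0.160000, 3.174400) = 4.604505
  k3 = f(0.160000, 3.236721) = 4.664957
  k4 = f(0.320000, 3.992786) = 5.172809
  u ← 2.500000 + (0.32/6)·(k1 + 2k2 + 2k3 + k4) = 3.989426
s=0.320000, u=3.989426:
  k1 = f(0.320000, 3.989426) = 5.169550
  k2 = f(0.480000, 4.816554) = 5.779679
  k3 = f(0.480000, 4.914174) = 5.874372
  k4 = f(0.640000, 5.869225) = 6.637001
  u ← 3.989426 + (0.32/6)·(k1 + 2k2 + 2k3 + k4) = 5.862207
u(0.64) ≈ 5.8622

5.8622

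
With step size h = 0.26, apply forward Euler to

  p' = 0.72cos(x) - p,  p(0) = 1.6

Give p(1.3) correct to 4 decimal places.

0.7667

Euler: p_{n+1} = p_n + h·f(x_n, p_n).
x=0.000000, p=1.600000: f=-0.880000 → p ← 1.600000 + 0.26·(-0.880000) = 1.371200
x=0.260000, p=1.371200: f=-0.675399 → p ← 1.371200 + 0.26·(-0.675399) = 1.195596
x=0.520000, p=1.195596: f=-0.570766 → p ← 1.195596 + 0.26·(-0.570766) = 1.047197
x=0.780000, p=1.047197: f=-0.535339 → p ← 1.047197 + 0.26·(-0.535339) = 0.908009
x=1.040000, p=0.908009: f=-0.543530 → p ← 0.908009 + 0.26·(-0.543530) = 0.766691
p(1.3) ≈ 0.7667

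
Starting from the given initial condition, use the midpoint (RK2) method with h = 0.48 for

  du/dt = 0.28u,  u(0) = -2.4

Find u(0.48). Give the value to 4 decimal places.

-2.7442

Midpoint: k1 = f(t_n, u_n); k2 = f(t_n + h/2, u_n + (h/2)·k1); u_{n+1} = u_n + h·k2.
t=0.000000, u=-2.400000:
  k1 = f(0.000000, -2.400000) = -0.672000
  k2 = f(0.240000, -2.561280) = -0.717158
  u ← -2.400000 + 0.48·(-0.717158) = -2.744236
u(0.48) ≈ -2.7442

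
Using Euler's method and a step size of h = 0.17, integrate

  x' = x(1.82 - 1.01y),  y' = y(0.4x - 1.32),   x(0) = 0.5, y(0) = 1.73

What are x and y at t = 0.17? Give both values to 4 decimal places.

0.5062, 1.4006

Euler on (x,y): x_{n+1} = x_n + h·x', y_{n+1} = y_n + h·y'.
0.000000: (0.500000, 1.730000); f=(0.036350, -1.937600) → (0.506180, 1.400608)
(x(0.17), y(0.17)) ≈ (0.5062, 1.4006)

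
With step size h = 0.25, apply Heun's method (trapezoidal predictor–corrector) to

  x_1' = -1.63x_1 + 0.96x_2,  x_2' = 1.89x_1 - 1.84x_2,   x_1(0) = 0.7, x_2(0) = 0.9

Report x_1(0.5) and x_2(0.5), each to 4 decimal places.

0.5762, 0.7456

Heun on (x_1,x_2): k1 = f(x_n, state_n); k2 = f(x_n + h, state_n + h·k1); state_{n+1} = state_n + (h/2)·(k1 + k2).
0.000000: (0.700000, 0.900000)
  k1 = (-0.277000, -0.333000)
  predictor → (0.630750, 0.816750)
  k2 = (-0.244043, -0.310703)
  → (0.634870, 0.819537)
0.250000: (0.634870, 0.819537)
  k1 = (-0.248082, -0.308045)
  predictor → (0.572849, 0.742526)
  k2 = (-0.220919, -0.283563)
  → (0.576245, 0.745586)
(x_1(0.5), x_2(0.5)) ≈ (0.5762, 0.7456)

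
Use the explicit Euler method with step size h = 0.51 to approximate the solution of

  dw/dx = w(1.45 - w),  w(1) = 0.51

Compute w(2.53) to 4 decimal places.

1.2452

Euler: w_{n+1} = w_n + h·f(x_n, w_n).
x=1.000000, w=0.510000: f=0.479400 → w ← 0.510000 + 0.51·0.479400 = 0.754494
x=1.510000, w=0.754494: f=0.524755 → w ← 0.754494 + 0.51·0.524755 = 1.022119
x=2.020000, w=1.022119: f=0.437345 → w ← 1.022119 + 0.51·0.437345 = 1.245165
w(2.53) ≈ 1.2452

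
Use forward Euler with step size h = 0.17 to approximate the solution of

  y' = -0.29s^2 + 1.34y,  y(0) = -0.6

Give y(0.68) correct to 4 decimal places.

Euler: y_{n+1} = y_n + h·f(s_n, y_n).
s=0.000000, y=-0.600000: f=-0.804000 → y ← -0.600000 + 0.17·(-0.804000) = -0.736680
s=0.170000, y=-0.736680: f=-0.995532 → y ← -0.736680 + 0.17·(-0.995532) = -0.905920
s=0.340000, y=-0.905920: f=-1.247457 → y ← -0.905920 + 0.17·(-1.247457) = -1.117988
s=0.510000, y=-1.117988: f=-1.573533 → y ← -1.117988 + 0.17·(-1.573533) = -1.385489
y(0.68) ≈ -1.3855

-1.3855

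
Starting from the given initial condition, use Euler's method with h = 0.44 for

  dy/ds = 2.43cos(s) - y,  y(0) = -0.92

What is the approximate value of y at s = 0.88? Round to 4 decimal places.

Euler: y_{n+1} = y_n + h·f(s_n, y_n).
s=0.000000, y=-0.920000: f=3.350000 → y ← -0.920000 + 0.44·3.350000 = 0.554000
s=0.440000, y=0.554000: f=1.644547 → y ← 0.554000 + 0.44·1.644547 = 1.277600
y(0.88) ≈ 1.2776

1.2776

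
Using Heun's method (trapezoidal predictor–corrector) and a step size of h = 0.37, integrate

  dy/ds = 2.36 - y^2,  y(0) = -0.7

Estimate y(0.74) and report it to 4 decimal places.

0.7864

Heun: k1 = f(s_n, y_n); k2 = f(s_n + h, y_n + h·k1); y_{n+1} = y_n + (h/2)·(k1 + k2).
s=0.000000, y=-0.700000:
  k1 = f(0.000000, -0.700000) = 1.870000
  k2 = f(0.370000, -0.008100) = 2.359934
  y ← -0.700000 + (0.37/2)·(1.870000 + 2.359934) = 0.082538
s=0.370000, y=0.082538:
  k1 = f(0.370000, 0.082538) = 2.353188
  k2 = f(0.740000, 0.953217) = 1.451377
  y ← 0.082538 + (0.37/2)·(2.353188 + 1.451377) = 0.786382
y(0.74) ≈ 0.7864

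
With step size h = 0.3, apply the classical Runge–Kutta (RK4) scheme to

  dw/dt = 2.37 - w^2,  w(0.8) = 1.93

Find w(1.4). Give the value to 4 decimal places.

RK4: k1 = f(t_n, w_n); k2 = f(t_n + h/2, w_n + (h/2)·k1); k3 = f(t_n + h/2, w_n + (h/2)·k2); k4 = f(t_n + h, w_n + h·k3); w_{n+1} = w_n + (h/6)·(k1 + 2k2 + 2k3 + k4).
t=0.800000, w=1.930000:
  k1 = f(0.800000, 1.930000) = -1.354900
  k2 = f(0.950000, 1.726765) = -0.611717
  k3 = f(0.950000, 1.838242) = -1.009135
  k4 = f(1.100000, 1.627259) = -0.277973
  w ← 1.930000 + (0.3/6)·(k1 + 2k2 + 2k3 + k4) = 1.686271
t=1.100000, w=1.686271:
  k1 = f(1.100000, 1.686271) = -0.473510
  k2 = f(1.250000, 1.615245) = -0.239015
  k3 = f(1.250000, 1.650419) = -0.353882
  k4 = f(1.400000, 1.580106) = -0.126736
  w ← 1.686271 + (0.3/6)·(k1 + 2k2 + 2k3 + k4) = 1.596969
w(1.4) ≈ 1.5970

1.5970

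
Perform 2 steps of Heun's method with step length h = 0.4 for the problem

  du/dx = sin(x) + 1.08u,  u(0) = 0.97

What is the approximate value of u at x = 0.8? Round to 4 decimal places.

Heun: k1 = f(x_n, u_n); k2 = f(x_n + h, u_n + h·k1); u_{n+1} = u_n + (h/2)·(k1 + k2).
x=0.000000, u=0.970000:
  k1 = f(0.000000, 0.970000) = 1.047600
  k2 = f(0.400000, 1.389040) = 1.889582
  u ← 0.970000 + (0.4/2)·(1.047600 + 1.889582) = 1.557436
x=0.400000, u=1.557436:
  k1 = f(0.400000, 1.557436) = 2.071450
  k2 = f(0.800000, 2.386016) = 3.294254
  u ← 1.557436 + (0.4/2)·(2.071450 + 3.294254) = 2.630577
u(0.8) ≈ 2.6306

2.6306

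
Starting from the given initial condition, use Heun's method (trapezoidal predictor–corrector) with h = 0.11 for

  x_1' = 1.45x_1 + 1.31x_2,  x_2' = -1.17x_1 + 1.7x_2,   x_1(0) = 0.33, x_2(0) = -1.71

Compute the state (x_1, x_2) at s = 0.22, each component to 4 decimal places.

-0.2439, -2.5166

Heun on (x_1,x_2): k1 = f(s_n, state_n); k2 = f(s_n + h, state_n + h·k1); state_{n+1} = state_n + (h/2)·(k1 + k2).
0.000000: (0.330000, -1.710000)
  k1 = (-1.761600, -3.293100)
  predictor → (0.136224, -2.072241)
  k2 = (-2.517111, -3.682192)
  → (0.094671, -2.093641)
0.110000: (0.094671, -2.093641)
  k1 = (-2.605397, -3.669955)
  predictor → (-0.191923, -2.497336)
  k2 = (-3.549798, -4.020922)
  → (-0.243865, -2.516639)
(x_1(0.22), x_2(0.22)) ≈ (-0.2439, -2.5166)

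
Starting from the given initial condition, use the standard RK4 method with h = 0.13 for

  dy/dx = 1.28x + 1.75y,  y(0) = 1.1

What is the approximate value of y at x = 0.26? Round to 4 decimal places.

RK4: k1 = f(x_n, y_n); k2 = f(x_n + h/2, y_n + (h/2)·k1); k3 = f(x_n + h/2, y_n + (h/2)·k2); k4 = f(x_n + h, y_n + h·k3); y_{n+1} = y_n + (h/6)·(k1 + 2k2 + 2k3 + k4).
x=0.000000, y=1.100000:
  k1 = f(0.000000, 1.100000) = 1.925000
  k2 = f(0.065000, 1.225125) = 2.227169
  k3 = f(0.065000, 1.244766) = 2.261540
  k4 = f(0.130000, 1.394000) = 2.605900
  y ← 1.100000 + (0.13/6)·(k1 + 2k2 + 2k3 + k4) = 1.392680
x=0.130000, y=1.392680:
  k1 = f(0.130000, 1.392680) = 2.603590
  k2 = f(0.195000, 1.561914) = 2.982949
  k3 = f(0.195000, 1.586572) = 3.026101
  k4 = f(0.260000, 1.786073) = 3.458428
  y ← 1.392680 + (0.13/6)·(k1 + 2k2 + 2k3 + k4) = 1.784416
y(0.26) ≈ 1.7844

1.7844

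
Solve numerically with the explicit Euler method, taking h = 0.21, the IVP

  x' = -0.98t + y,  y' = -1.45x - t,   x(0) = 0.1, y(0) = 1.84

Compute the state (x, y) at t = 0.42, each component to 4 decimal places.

Euler on (x,y): x_{n+1} = x_n + h·x', y_{n+1} = y_n + h·y'.
0.000000: (0.100000, 1.840000); f=(1.840000, -0.145000) → (0.486400, 1.809550)
0.210000: (0.486400, 1.809550); f=(1.603750, -0.915280) → (0.823187, 1.617341)
(x(0.42), y(0.42)) ≈ (0.8232, 1.6173)

0.8232, 1.6173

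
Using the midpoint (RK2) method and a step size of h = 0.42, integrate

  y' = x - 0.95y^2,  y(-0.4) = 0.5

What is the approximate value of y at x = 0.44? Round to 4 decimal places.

0.4161

Midpoint: k1 = f(x_n, y_n); k2 = f(x_n + h/2, y_n + (h/2)·k1); y_{n+1} = y_n + h·k2.
x=-0.400000, y=0.500000:
  k1 = f(-0.400000, 0.500000) = -0.637500
  k2 = f(-0.190000, 0.366125) = -0.317345
  y ← 0.500000 + 0.42·(-0.317345) = 0.366715
x=0.020000, y=0.366715:
  k1 = f(0.020000, 0.366715) = -0.107756
  k2 = f(0.230000, 0.344086) = 0.117524
  y ← 0.366715 + 0.42·0.117524 = 0.416075
y(0.44) ≈ 0.4161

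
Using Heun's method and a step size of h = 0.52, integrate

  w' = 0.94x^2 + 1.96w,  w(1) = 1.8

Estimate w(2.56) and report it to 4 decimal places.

Heun: k1 = f(x_n, w_n); k2 = f(x_n + h, w_n + h·k1); w_{n+1} = w_n + (h/2)·(k1 + k2).
x=1.000000, w=1.800000:
  k1 = f(1.000000, 1.800000) = 4.468000
  k2 = f(1.520000, 4.123360) = 10.253562
  w ← 1.800000 + (0.52/2)·(4.468000 + 10.253562) = 5.627606
x=1.520000, w=5.627606:
  k1 = f(1.520000, 5.627606) = 13.201884
  k2 = f(2.040000, 12.492586) = 28.397372
  w ← 5.627606 + (0.52/2)·(13.201884 + 28.397372) = 16.443412
x=2.040000, w=16.443412:
  k1 = f(2.040000, 16.443412) = 36.140992
  k2 = f(2.560000, 35.236729) = 75.224372
  w ← 16.443412 + (0.52/2)·(36.140992 + 75.224372) = 45.398407
w(2.56) ≈ 45.3984

45.3984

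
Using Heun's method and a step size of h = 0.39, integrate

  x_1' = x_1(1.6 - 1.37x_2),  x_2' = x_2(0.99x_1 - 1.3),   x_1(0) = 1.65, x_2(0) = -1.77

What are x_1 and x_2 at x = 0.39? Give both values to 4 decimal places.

6.5336, -3.0153

Heun on (x_1,x_2): k1 = f(x_n, state_n); k2 = f(x_n + h, state_n + h·k1); state_{n+1} = state_n + (h/2)·(k1 + k2).
0.000000: (1.650000, -1.770000)
  k1 = (6.641085, -0.590295)
  predictor → (4.240023, -2.000215)
  k2 = (18.402950, -5.795869)
  → (6.533587, -3.015302)
(x_1(0.39), x_2(0.39)) ≈ (6.5336, -3.0153)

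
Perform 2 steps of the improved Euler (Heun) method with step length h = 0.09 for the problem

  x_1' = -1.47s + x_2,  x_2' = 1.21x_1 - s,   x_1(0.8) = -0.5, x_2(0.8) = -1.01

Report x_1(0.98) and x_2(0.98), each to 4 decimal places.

-0.9428, -1.3246

Heun on (x_1,x_2): k1 = f(s_n, state_n); k2 = f(s_n + h, state_n + h·k1); state_{n+1} = state_n + (h/2)·(k1 + k2).
0.800000: (-0.500000, -1.010000)
  k1 = (-2.186000, -1.405000)
  predictor → (-0.696740, -1.136450)
  k2 = (-2.444750, -1.733055)
  → (-0.708384, -1.151212)
0.890000: (-0.708384, -1.151212)
  k1 = (-2.459512, -1.747144)
  predictor → (-0.929740, -1.308455)
  k2 = (-2.749055, -2.104985)
  → (-0.942769, -1.324558)
(x_1(0.98), x_2(0.98)) ≈ (-0.9428, -1.3246)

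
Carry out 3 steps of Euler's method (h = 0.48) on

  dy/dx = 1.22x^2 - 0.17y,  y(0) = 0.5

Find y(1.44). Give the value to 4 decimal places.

1.0509

Euler: y_{n+1} = y_n + h·f(x_n, y_n).
x=0.000000, y=0.500000: f=-0.085000 → y ← 0.500000 + 0.48·(-0.085000) = 0.459200
x=0.480000, y=0.459200: f=0.203024 → y ← 0.459200 + 0.48·0.203024 = 0.556652
x=0.960000, y=0.556652: f=1.029721 → y ← 0.556652 + 0.48·1.029721 = 1.050918
y(1.44) ≈ 1.0509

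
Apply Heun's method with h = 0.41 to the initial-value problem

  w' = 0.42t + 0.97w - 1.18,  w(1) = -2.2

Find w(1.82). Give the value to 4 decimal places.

Heun: k1 = f(t_n, w_n); k2 = f(t_n + h, w_n + h·k1); w_{n+1} = w_n + (h/2)·(k1 + k2).
t=1.000000, w=-2.200000:
  k1 = f(1.000000, -2.200000) = -2.894000
  k2 = f(1.410000, -3.386540) = -3.872744
  w ← -2.200000 + (0.41/2)·(-2.894000 + (-3.872744)) = -3.587182
t=1.410000, w=-3.587182:
  k1 = f(1.410000, -3.587182) = -4.067367
  k2 = f(1.820000, -5.254803) = -5.512759
  w ← -3.587182 + (0.41/2)·(-4.067367 + (-5.512759)) = -5.551108
w(1.82) ≈ -5.5511

-5.5511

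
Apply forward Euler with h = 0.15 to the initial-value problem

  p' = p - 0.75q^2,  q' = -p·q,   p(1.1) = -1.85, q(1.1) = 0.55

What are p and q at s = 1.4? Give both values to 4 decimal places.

-2.5413, 0.9304

Euler on (p,q): p_{n+1} = p_n + h·p', q_{n+1} = q_n + h·q'.
1.100000: (-1.850000, 0.550000); f=(-2.076875, 1.017500) → (-2.161531, 0.702625)
1.250000: (-2.161531, 0.702625); f=(-2.531793, 1.518746) → (-2.541300, 0.930437)
(p(1.4), q(1.4)) ≈ (-2.5413, 0.9304)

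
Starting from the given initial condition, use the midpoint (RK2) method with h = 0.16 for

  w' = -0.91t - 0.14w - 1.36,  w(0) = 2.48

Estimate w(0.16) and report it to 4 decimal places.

2.1983

Midpoint: k1 = f(t_n, w_n); k2 = f(t_n + h/2, w_n + (h/2)·k1); w_{n+1} = w_n + h·k2.
t=0.000000, w=2.480000:
  k1 = f(0.000000, 2.480000) = -1.707200
  k2 = f(0.080000, 2.343424) = -1.760879
  w ← 2.480000 + 0.16·(-1.760879) = 2.198259
w(0.16) ≈ 2.1983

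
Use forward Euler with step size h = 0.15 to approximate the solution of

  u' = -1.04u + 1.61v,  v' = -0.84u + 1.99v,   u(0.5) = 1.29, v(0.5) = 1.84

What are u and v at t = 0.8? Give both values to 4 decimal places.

Euler on (u,v): u_{n+1} = u_n + h·u', v_{n+1} = v_n + h·v'.
0.500000: (1.290000, 1.840000); f=(1.620800, 2.578000) → (1.533120, 2.226700)
0.650000: (1.533120, 2.226700); f=(1.990542, 3.143312) → (1.831701, 2.698197)
(u(0.8), v(0.8)) ≈ (1.8317, 2.6982)

1.8317, 2.6982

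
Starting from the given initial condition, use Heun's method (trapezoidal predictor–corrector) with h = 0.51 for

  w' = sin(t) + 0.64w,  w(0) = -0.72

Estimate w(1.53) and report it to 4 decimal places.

-0.5833

Heun: k1 = f(t_n, w_n); k2 = f(t_n + h, w_n + h·k1); w_{n+1} = w_n + (h/2)·(k1 + k2).
t=0.000000, w=-0.720000:
  k1 = f(0.000000, -0.720000) = -0.460800
  k2 = f(0.510000, -0.955008) = -0.123028
  w ← -0.720000 + (0.51/2)·(-0.460800 + (-0.123028)) = -0.868876
t=0.510000, w=-0.868876:
  k1 = f(0.510000, -0.868876) = -0.067903
  k2 = f(1.020000, -0.903507) = 0.273864
  w ← -0.868876 + (0.51/2)·(-0.067903 + 0.273864) = -0.816356
t=1.020000, w=-0.816356:
  k1 = f(1.020000, -0.816356) = 0.329640
  k2 = f(1.530000, -0.648240) = 0.584294
  w ← -0.816356 + (0.51/2)·(0.329640 + 0.584294) = -0.583303
w(1.53) ≈ -0.5833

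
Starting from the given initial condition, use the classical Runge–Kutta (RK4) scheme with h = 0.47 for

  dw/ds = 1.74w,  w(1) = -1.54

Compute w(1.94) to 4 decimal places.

RK4: k1 = f(s_n, w_n); k2 = f(s_n + h/2, w_n + (h/2)·k1); k3 = f(s_n + h/2, w_n + (h/2)·k2); k4 = f(s_n + h, w_n + h·k3); w_{n+1} = w_n + (h/6)·(k1 + 2k2 + 2k3 + k4).
s=1.000000, w=-1.540000:
  k1 = f(1.000000, -1.540000) = -2.679600
  k2 = f(1.235000, -2.169706) = -3.775288
  k3 = f(1.235000, -2.427193) = -4.223315
  k4 = f(1.470000, -3.524958) = -6.133427
  w ← -1.540000 + (0.47/6)·(k1 + 2k2 + 2k3 + k4) = -3.483468
s=1.470000, w=-3.483468:
  k1 = f(1.470000, -3.483468) = -6.061235
  k2 = f(1.705000, -4.907859) = -8.539674
  k3 = f(1.705000, -5.490292) = -9.553108
  k4 = f(1.940000, -7.973429) = -13.873767
  w ← -3.483468 + (0.47/6)·(k1 + 2k2 + 2k3 + k4) = -7.879579
w(1.94) ≈ -7.8796

-7.8796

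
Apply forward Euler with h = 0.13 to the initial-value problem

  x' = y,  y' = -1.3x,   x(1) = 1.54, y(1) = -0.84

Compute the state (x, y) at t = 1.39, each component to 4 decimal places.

1.1133, -1.5597

Euler on (x,y): x_{n+1} = x_n + h·x', y_{n+1} = y_n + h·y'.
1.000000: (1.540000, -0.840000); f=(-0.840000, -2.002000) → (1.430800, -1.100260)
1.130000: (1.430800, -1.100260); f=(-1.100260, -1.860040) → (1.287766, -1.342065)
1.260000: (1.287766, -1.342065); f=(-1.342065, -1.674096) → (1.113298, -1.559698)
(x(1.39), y(1.39)) ≈ (1.1133, -1.5597)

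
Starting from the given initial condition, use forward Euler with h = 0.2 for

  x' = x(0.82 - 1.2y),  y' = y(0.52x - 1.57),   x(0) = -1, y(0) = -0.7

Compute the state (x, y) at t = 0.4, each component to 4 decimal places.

-1.6807, -0.2230

Euler on (x,y): x_{n+1} = x_n + h·x', y_{n+1} = y_n + h·y'.
0.000000: (-1.000000, -0.700000); f=(-1.660000, 1.463000) → (-1.332000, -0.407400)
0.200000: (-1.332000, -0.407400); f=(-1.743428, 0.921800) → (-1.680686, -0.223040)
(x(0.4), y(0.4)) ≈ (-1.6807, -0.2230)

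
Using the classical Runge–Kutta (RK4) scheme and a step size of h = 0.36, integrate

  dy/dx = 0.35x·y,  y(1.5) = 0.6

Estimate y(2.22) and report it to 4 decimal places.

RK4: k1 = f(x_n, y_n); k2 = f(x_n + h/2, y_n + (h/2)·k1); k3 = f(x_n + h/2, y_n + (h/2)·k2); k4 = f(x_n + h, y_n + h·k3); y_{n+1} = y_n + (h/6)·(k1 + 2k2 + 2k3 + k4).
x=1.500000, y=0.600000:
  k1 = f(1.500000, 0.600000) = 0.315000
  k2 = f(1.680000, 0.656700) = 0.386140
  k3 = f(1.680000, 0.669505) = 0.393669
  k4 = f(1.860000, 0.741721) = 0.482860
  y ← 0.600000 + (0.36/6)·(k1 + 2k2 + 2k3 + k4) = 0.741449
x=1.860000, y=0.741449:
  k1 = f(1.860000, 0.741449) = 0.482683
  k2 = f(2.040000, 0.828332) = 0.591429
  k3 = f(2.040000, 0.847906) = 0.605405
  k4 = f(2.220000, 0.959394) = 0.745449
  y ← 0.741449 + (0.36/6)·(k1 + 2k2 + 2k3 + k4) = 0.958757
y(2.22) ≈ 0.9588

0.9588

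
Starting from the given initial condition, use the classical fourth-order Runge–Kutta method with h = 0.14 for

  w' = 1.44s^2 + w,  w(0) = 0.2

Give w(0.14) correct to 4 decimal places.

RK4: k1 = f(s_n, w_n); k2 = f(s_n + h/2, w_n + (h/2)·k1); k3 = f(s_n + h/2, w_n + (h/2)·k2); k4 = f(s_n + h, w_n + h·k3); w_{n+1} = w_n + (h/6)·(k1 + 2k2 + 2k3 + k4).
s=0.000000, w=0.200000:
  k1 = f(0.000000, 0.200000) = 0.200000
  k2 = f(0.070000, 0.214000) = 0.221056
  k3 = f(0.070000, 0.215474) = 0.222530
  k4 = f(0.140000, 0.231154) = 0.259378
  w ← 0.200000 + (0.14/6)·(k1 + 2k2 + 2k3 + k4) = 0.231420
w(0.14) ≈ 0.2314

0.2314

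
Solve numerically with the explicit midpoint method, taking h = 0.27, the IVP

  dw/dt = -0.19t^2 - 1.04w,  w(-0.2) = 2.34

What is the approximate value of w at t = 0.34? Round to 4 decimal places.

Midpoint: k1 = f(t_n, w_n); k2 = f(t_n + h/2, w_n + (h/2)·k1); w_{n+1} = w_n + h·k2.
t=-0.200000, w=2.340000:
  k1 = f(-0.200000, 2.340000) = -2.441200
  k2 = f(-0.065000, 2.010438) = -2.091658
  w ← 2.340000 + 0.27·(-2.091658) = 1.775252
t=0.070000, w=1.775252:
  k1 = f(0.070000, 1.775252) = -1.847193
  k2 = f(0.205000, 1.525881) = -1.594901
  w ← 1.775252 + 0.27·(-1.594901) = 1.344629
w(0.34) ≈ 1.3446

1.3446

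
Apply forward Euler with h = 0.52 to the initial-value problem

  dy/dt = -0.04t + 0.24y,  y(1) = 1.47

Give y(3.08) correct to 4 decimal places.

2.1824

Euler: y_{n+1} = y_n + h·f(t_n, y_n).
t=1.000000, y=1.470000: f=0.312800 → y ← 1.470000 + 0.52·0.312800 = 1.632656
t=1.520000, y=1.632656: f=0.331037 → y ← 1.632656 + 0.52·0.331037 = 1.804795
t=2.040000, y=1.804795: f=0.351551 → y ← 1.804795 + 0.52·0.351551 = 1.987602
t=2.560000, y=1.987602: f=0.374624 → y ← 1.987602 + 0.52·0.374624 = 2.182407
y(3.08) ≈ 2.1824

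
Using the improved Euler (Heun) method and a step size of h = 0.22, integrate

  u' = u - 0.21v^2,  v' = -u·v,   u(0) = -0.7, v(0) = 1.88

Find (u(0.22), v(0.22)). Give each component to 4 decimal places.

-1.0793, 2.2675

Heun on (u,v): k1 = f(s_n, state_n); k2 = f(s_n + h, state_n + h·k1); state_{n+1} = state_n + (h/2)·(k1 + k2).
0.000000: (-0.700000, 1.880000)
  k1 = (-1.442224, 1.316000)
  predictor → (-1.017289, 2.169520)
  k2 = (-2.005721, 2.207029)
  → (-1.079274, 2.267533)
(u(0.22), v(0.22)) ≈ (-1.0793, 2.2675)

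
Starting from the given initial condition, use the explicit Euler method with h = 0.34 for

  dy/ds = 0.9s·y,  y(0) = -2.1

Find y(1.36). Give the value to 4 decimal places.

Euler: y_{n+1} = y_n + h·f(s_n, y_n).
s=0.000000, y=-2.100000: f=0.000000 → y ← -2.100000 + 0.34·0.000000 = -2.100000
s=0.340000, y=-2.100000: f=-0.642600 → y ← -2.100000 + 0.34·(-0.642600) = -2.318484
s=0.680000, y=-2.318484: f=-1.418912 → y ← -2.318484 + 0.34·(-1.418912) = -2.800914
s=1.020000, y=-2.800914: f=-2.571239 → y ← -2.800914 + 0.34·(-2.571239) = -3.675135
y(1.36) ≈ -3.6751

-3.6751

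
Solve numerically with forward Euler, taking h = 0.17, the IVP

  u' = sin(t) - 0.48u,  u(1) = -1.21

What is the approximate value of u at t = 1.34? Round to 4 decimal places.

-0.7327

Euler: u_{n+1} = u_n + h·f(t_n, u_n).
t=1.000000, u=-1.210000: f=1.422271 → u ← -1.210000 + 0.17·1.422271 = -0.968214
t=1.170000, u=-0.968214: f=1.385493 → u ← -0.968214 + 0.17·1.385493 = -0.732680
u(1.34) ≈ -0.7327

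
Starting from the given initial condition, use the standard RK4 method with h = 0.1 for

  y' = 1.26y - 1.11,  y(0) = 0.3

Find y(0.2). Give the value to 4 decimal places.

RK4: k1 = f(t_n, y_n); k2 = f(t_n + h/2, y_n + (h/2)·k1); k3 = f(t_n + h/2, y_n + (h/2)·k2); k4 = f(t_n + h, y_n + h·k3); y_{n+1} = y_n + (h/6)·(k1 + 2k2 + 2k3 + k4).
t=0.000000, y=0.300000:
  k1 = f(0.000000, 0.300000) = -0.732000
  k2 = f(0.050000, 0.263400) = -0.778116
  k3 = f(0.050000, 0.261094) = -0.781021
  k4 = f(0.100000, 0.221898) = -0.830409
  y ← 0.300000 + (0.1/6)·(k1 + 2k2 + 2k3 + k4) = 0.221989
t=0.100000, y=0.221989:
  k1 = f(0.100000, 0.221989) = -0.830294
  k2 = f(0.150000, 0.180474) = -0.882603
  k3 = f(0.150000, 0.177858) = -0.885898
  k4 = f(0.200000, 0.133399) = -0.941918
  y ← 0.221989 + (0.1/6)·(k1 + 2k2 + 2k3 + k4) = 0.133502
y(0.2) ≈ 0.1335

0.1335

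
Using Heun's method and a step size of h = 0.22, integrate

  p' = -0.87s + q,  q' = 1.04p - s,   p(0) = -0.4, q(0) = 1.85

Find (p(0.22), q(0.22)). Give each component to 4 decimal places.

-0.0241, 1.7808

Heun on (p,q): k1 = f(s_n, state_n); k2 = f(s_n + h, state_n + h·k1); state_{n+1} = state_n + (h/2)·(k1 + k2).
0.000000: (-0.400000, 1.850000)
  k1 = (1.850000, -0.416000)
  predictor → (0.007000, 1.758480)
  k2 = (1.567080, -0.212720)
  → (-0.024121, 1.780841)
(p(0.22), q(0.22)) ≈ (-0.0241, 1.7808)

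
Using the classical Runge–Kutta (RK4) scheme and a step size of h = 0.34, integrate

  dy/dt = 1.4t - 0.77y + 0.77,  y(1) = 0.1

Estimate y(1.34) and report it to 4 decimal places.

0.8004

RK4: k1 = f(t_n, y_n); k2 = f(t_n + h/2, y_n + (h/2)·k1); k3 = f(t_n + h/2, y_n + (h/2)·k2); k4 = f(t_n + h, y_n + h·k3); y_{n+1} = y_n + (h/6)·(k1 + 2k2 + 2k3 + k4).
t=1.000000, y=0.100000:
  k1 = f(1.000000, 0.100000) = 2.093000
  k2 = f(1.170000, 0.455810) = 2.057026
  k3 = f(1.170000, 0.449694) = 2.061735
  k4 = f(1.340000, 0.800990) = 2.029238
  y ← 0.100000 + (0.34/6)·(k1 + 2k2 + 2k3 + k4) = 0.800386
y(1.34) ≈ 0.8004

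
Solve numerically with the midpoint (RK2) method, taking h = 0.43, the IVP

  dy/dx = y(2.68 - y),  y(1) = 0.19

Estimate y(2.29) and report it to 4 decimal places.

Midpoint: k1 = f(x_n, y_n); k2 = f(x_n + h/2, y_n + (h/2)·k1); y_{n+1} = y_n + h·k2.
x=1.000000, y=0.190000:
  k1 = f(1.000000, 0.190000) = 0.473100
  k2 = f(1.215000, 0.291716) = 0.696702
  y ← 0.190000 + 0.43·0.696702 = 0.489582
x=1.430000, y=0.489582:
  k1 = f(1.430000, 0.489582) = 1.072389
  k2 = f(1.645000, 0.720145) = 1.411380
  y ← 0.489582 + 0.43·1.411380 = 1.096475
x=1.860000, y=1.096475:
  k1 = f(1.860000, 1.096475) = 1.736296
  k2 = f(2.075000, 1.469779) = 1.778757
  y ← 1.096475 + 0.43·1.778757 = 1.861341
y(2.29) ≈ 1.8613

1.8613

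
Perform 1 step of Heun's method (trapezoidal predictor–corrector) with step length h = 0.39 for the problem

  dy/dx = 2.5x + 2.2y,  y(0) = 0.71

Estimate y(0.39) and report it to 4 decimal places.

Heun: k1 = f(x_n, y_n); k2 = f(x_n + h, y_n + h·k1); y_{n+1} = y_n + (h/2)·(k1 + k2).
x=0.000000, y=0.710000:
  k1 = f(0.000000, 0.710000) = 1.562000
  k2 = f(0.390000, 1.319180) = 3.877196
  y ← 0.710000 + (0.39/2)·(1.562000 + 3.877196) = 1.770643
y(0.39) ≈ 1.7706

1.7706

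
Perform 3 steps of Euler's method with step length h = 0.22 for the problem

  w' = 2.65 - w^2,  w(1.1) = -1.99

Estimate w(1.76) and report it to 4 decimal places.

-4.0249

Euler: w_{n+1} = w_n + h·f(t_n, w_n).
t=1.100000, w=-1.990000: f=-1.310100 → w ← -1.990000 + 0.22·(-1.310100) = -2.278222
t=1.320000, w=-2.278222: f=-2.540295 → w ← -2.278222 + 0.22·(-2.540295) = -2.837087
t=1.540000, w=-2.837087: f=-5.399063 → w ← -2.837087 + 0.22·(-5.399063) = -4.024881
w(1.76) ≈ -4.0249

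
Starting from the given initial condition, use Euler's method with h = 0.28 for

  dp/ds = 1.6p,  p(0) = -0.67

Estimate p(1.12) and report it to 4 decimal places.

-2.9454

Euler: p_{n+1} = p_n + h·f(s_n, p_n).
s=0.000000, p=-0.670000: f=-1.072000 → p ← -0.670000 + 0.28·(-1.072000) = -0.970160
s=0.280000, p=-0.970160: f=-1.552256 → p ← -0.970160 + 0.28·(-1.552256) = -1.404792
s=0.560000, p=-1.404792: f=-2.247667 → p ← -1.404792 + 0.28·(-2.247667) = -2.034138
s=0.840000, p=-2.034138: f=-3.254621 → p ← -2.034138 + 0.28·(-3.254621) = -2.945432
p(1.12) ≈ -2.9454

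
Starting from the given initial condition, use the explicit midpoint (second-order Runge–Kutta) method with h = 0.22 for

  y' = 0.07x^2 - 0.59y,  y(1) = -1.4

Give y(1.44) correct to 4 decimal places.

-1.0392

Midpoint: k1 = f(x_n, y_n); k2 = f(x_n + h/2, y_n + (h/2)·k1); y_{n+1} = y_n + h·k2.
x=1.000000, y=-1.400000:
  k1 = f(1.000000, -1.400000) = 0.896000
  k2 = f(1.110000, -1.301440) = 0.854097
  y ← -1.400000 + 0.22·0.854097 = -1.212099
x=1.220000, y=-1.212099:
  k1 = f(1.220000, -1.212099) = 0.819326
  k2 = f(1.330000, -1.121973) = 0.785787
  y ← -1.212099 + 0.22·0.785787 = -1.039226
y(1.44) ≈ -1.0392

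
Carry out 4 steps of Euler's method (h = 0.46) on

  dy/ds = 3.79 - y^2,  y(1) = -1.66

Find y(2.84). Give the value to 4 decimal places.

Euler: y_{n+1} = y_n + h·f(s_n, y_n).
s=1.000000, y=-1.660000: f=1.034400 → y ← -1.660000 + 0.46·1.034400 = -1.184176
s=1.460000, y=-1.184176: f=2.387727 → y ← -1.184176 + 0.46·2.387727 = -0.085821
s=1.920000, y=-0.085821: f=3.782635 → y ← -0.085821 + 0.46·3.782635 = 1.654190
s=2.380000, y=1.654190: f=1.053654 → y ← 1.654190 + 0.46·1.053654 = 2.138871
y(2.84) ≈ 2.1389

2.1389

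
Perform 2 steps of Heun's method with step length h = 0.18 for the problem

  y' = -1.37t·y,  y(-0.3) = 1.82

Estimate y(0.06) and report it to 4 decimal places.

1.9300

Heun: k1 = f(t_n, y_n); k2 = f(t_n + h, y_n + h·k1); y_{n+1} = y_n + (h/2)·(k1 + k2).
t=-0.300000, y=1.820000:
  k1 = f(-0.300000, 1.820000) = 0.748020
  k2 = f(-0.120000, 1.954644) = 0.321343
  y ← 1.820000 + (0.18/2)·(0.748020 + 0.321343) = 1.916243
t=-0.120000, y=1.916243:
  k1 = f(-0.120000, 1.916243) = 0.315030
  k2 = f(0.060000, 1.972948) = -0.162176
  y ← 1.916243 + (0.18/2)·(0.315030 + (-0.162176)) = 1.930000
y(0.06) ≈ 1.9300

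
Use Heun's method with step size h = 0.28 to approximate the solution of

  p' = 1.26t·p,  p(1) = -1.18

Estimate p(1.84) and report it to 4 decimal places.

-5.0540

Heun: k1 = f(t_n, p_n); k2 = f(t_n + h, p_n + h·k1); p_{n+1} = p_n + (h/2)·(k1 + k2).
t=1.000000, p=-1.180000:
  k1 = f(1.000000, -1.180000) = -1.486800
  k2 = f(1.280000, -1.596304) = -2.574519
  p ← -1.180000 + (0.28/2)·(-1.486800 + (-2.574519)) = -1.748585
t=1.280000, p=-1.748585:
  k1 = f(1.280000, -1.748585) = -2.820117
  k2 = f(1.560000, -2.538218) = -4.989120
  p ← -1.748585 + (0.28/2)·(-2.820117 + (-4.989120)) = -2.841878
t=1.560000, p=-2.841878:
  k1 = f(1.560000, -2.841878) = -5.585995
  k2 = f(1.840000, -4.405957) = -10.214770
  p ← -2.841878 + (0.28/2)·(-5.585995 + (-10.214770)) = -5.053985
p(1.84) ≈ -5.0540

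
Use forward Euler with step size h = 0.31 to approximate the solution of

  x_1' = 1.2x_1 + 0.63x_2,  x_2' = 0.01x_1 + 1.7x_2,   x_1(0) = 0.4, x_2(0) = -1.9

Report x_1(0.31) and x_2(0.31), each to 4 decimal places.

0.1777, -2.9001

Euler on (x_1,x_2): x_1_{n+1} = x_1_n + h·x_1', x_2_{n+1} = x_2_n + h·x_2'.
0.000000: (0.400000, -1.900000); f=(-0.717000, -3.226000) → (0.177730, -2.900060)
(x_1(0.31), x_2(0.31)) ≈ (0.1777, -2.9001)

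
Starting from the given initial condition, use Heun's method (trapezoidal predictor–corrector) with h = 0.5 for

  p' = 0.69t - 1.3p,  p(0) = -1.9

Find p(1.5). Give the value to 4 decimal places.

0.1241

Heun: k1 = f(t_n, p_n); k2 = f(t_n + h, p_n + h·k1); p_{n+1} = p_n + (h/2)·(k1 + k2).
t=0.000000, p=-1.900000:
  k1 = f(0.000000, -1.900000) = 2.470000
  k2 = f(0.500000, -0.665000) = 1.209500
  p ← -1.900000 + (0.5/2)·(2.470000 + 1.209500) = -0.980125
t=0.500000, p=-0.980125:
  k1 = f(0.500000, -0.980125) = 1.619162
  k2 = f(1.000000, -0.170544) = 0.911707
  p ← -0.980125 + (0.5/2)·(1.619162 + 0.911707) = -0.347408
t=1.000000, p=-0.347408:
  k1 = f(1.000000, -0.347408) = 1.141630
  k2 = f(1.500000, 0.223407) = 0.744570
  p ← -0.347408 + (0.5/2)·(1.141630 + 0.744570) = 0.124142
p(1.5) ≈ 0.1241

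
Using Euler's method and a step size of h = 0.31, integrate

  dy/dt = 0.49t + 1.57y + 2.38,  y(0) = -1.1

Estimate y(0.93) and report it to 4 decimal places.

Euler: y_{n+1} = y_n + h·f(t_n, y_n).
t=0.000000, y=-1.100000: f=0.653000 → y ← -1.100000 + 0.31·0.653000 = -0.897570
t=0.310000, y=-0.897570: f=1.122715 → y ← -0.897570 + 0.31·1.122715 = -0.549528
t=0.620000, y=-0.549528: f=1.821041 → y ← -0.549528 + 0.31·1.821041 = 0.014994
y(0.93) ≈ 0.0150

0.0150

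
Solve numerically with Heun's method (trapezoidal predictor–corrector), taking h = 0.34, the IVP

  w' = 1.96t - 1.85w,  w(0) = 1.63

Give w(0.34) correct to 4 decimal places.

1.0405

Heun: k1 = f(t_n, w_n); k2 = f(t_n + h, w_n + h·k1); w_{n+1} = w_n + (h/2)·(k1 + k2).
t=0.000000, w=1.630000:
  k1 = f(0.000000, 1.630000) = -3.015500
  k2 = f(0.340000, 0.604730) = -0.452350
  w ← 1.630000 + (0.34/2)·(-3.015500 + (-0.452350)) = 1.040465
w(0.34) ≈ 1.0405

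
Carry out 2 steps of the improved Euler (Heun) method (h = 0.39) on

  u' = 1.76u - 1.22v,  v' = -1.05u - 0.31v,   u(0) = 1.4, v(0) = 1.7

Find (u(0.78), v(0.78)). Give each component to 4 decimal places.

3.0419, -0.0181

Heun on (u,v): k1 = f(t_n, state_n); k2 = f(t_n + h, state_n + h·k1); state_{n+1} = state_n + (h/2)·(k1 + k2).
0.000000: (1.400000, 1.700000)
  k1 = (0.390000, -1.997000)
  predictor → (1.552100, 0.921170)
  k2 = (1.607869, -1.915268)
  → (1.789584, 0.937108)
0.390000: (1.789584, 0.937108)
  k1 = (2.006397, -2.169567)
  predictor → (2.572079, 0.090977)
  k2 = (4.415868, -2.728886)
  → (3.041926, -0.018091)
(u(0.78), v(0.78)) ≈ (3.0419, -0.0181)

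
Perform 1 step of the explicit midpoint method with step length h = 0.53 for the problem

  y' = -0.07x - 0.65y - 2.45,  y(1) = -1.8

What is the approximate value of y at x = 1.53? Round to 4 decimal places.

Midpoint: k1 = f(x_n, y_n); k2 = f(x_n + h/2, y_n + (h/2)·k1); y_{n+1} = y_n + h·k2.
x=1.000000, y=-1.800000:
  k1 = f(1.000000, -1.800000) = -1.350000
  k2 = f(1.265000, -2.157750) = -1.136013
  y ← -1.800000 + 0.53·(-1.136013) = -2.402087
y(1.53) ≈ -2.4021

-2.4021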